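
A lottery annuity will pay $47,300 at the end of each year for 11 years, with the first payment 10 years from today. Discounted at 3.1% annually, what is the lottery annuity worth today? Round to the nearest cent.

$330,670.78

PV at t=9 (ordinary 11-year annuity): 47300 × a(11|0.031) = 47300 × 9.201585 = 435,234.9899
Discount back 9 years: 435,234.9899 × (1+0.031)^(−9) = 435,234.9899 × 0.759752 = 330,670.7762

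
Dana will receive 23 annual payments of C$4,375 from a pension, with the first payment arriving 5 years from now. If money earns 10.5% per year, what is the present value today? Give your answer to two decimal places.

C$25,135.34

PV at t=4 (ordinary 23-year annuity): 4375 × a(23|0.105) = 4375 × 8.565561 = 37,474.3280
Discount back 4 years: 37,474.3280 × (1+0.105)^(−4) = 37,474.3280 × 0.670735 = 25,135.3387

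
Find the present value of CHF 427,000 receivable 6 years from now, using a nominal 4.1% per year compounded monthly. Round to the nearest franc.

CHF 334,021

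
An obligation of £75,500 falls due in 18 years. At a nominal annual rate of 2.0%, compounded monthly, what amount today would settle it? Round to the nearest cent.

£52,690.35

Periodic rate i = 0.02/12 = 0.00166667; n = 18 × 12 = 216 periods.
PV = 75,500 / (1 + 0.00166667)^216 = 75,500 / 1.432900 = 52,690.3498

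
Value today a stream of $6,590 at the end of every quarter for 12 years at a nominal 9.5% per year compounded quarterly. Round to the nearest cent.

$187,541.76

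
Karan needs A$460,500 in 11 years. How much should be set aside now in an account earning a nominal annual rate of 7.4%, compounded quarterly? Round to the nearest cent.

A$205,562.63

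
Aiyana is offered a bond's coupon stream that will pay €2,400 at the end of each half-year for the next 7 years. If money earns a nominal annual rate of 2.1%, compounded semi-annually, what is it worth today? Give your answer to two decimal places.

€31,095.81

With 2 periods per year: i = 0.0105, n = 14.
Annuity factor a(14|0.0105) = 12.956586; PV = 2400 × 12.956586 = 31,095.8055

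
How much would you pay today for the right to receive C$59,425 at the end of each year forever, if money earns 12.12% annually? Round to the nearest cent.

C$490,305.28

PV = PMT / i = 59425 / 0.1212 = 490,305.2805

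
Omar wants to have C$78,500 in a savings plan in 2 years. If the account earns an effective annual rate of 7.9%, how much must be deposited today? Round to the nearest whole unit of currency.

C$67,426

PV = 78,500 / (1 + 0.079)^2 = 78,500 / 1.164241 = 67,425.9024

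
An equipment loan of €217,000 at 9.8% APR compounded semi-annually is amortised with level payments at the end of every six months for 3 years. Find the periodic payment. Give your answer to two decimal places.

With 2 periods per year: i = 0.049, n = 6.
PMT = 217000 / ( [1 − (1+0.049)^(−6)] / 0.049 ) = 217000 / 5.091965 = 42,616.1643

€42,616.16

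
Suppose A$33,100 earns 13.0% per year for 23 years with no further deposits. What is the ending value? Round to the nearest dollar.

FV = PV·(1+i)^n = 33,100 × 16.626629 = 550,341.4122

A$550,341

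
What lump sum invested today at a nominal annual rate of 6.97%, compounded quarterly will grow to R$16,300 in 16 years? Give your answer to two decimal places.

Periodic rate i = 0.0697/4 = 0.017425; n = 16 × 4 = 64 periods.
PV = 16,300 / (1 + 0.017425)^64 = 16,300 / 3.021022 = 5,395.5248

R$5,395.52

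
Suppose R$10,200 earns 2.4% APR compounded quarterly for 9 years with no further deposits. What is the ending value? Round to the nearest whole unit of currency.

R$12,651

i = 0.024/4 = 0.006 per quarter; n = 9·4 = 36.
10,200 × (1+0.006)^36 = 10,200 × 1.240302 = 12,651.0764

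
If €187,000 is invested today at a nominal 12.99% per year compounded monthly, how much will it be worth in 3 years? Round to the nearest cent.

i = 0.1299/12 = 0.010825 per month; n = 3·12 = 36.
FV = PV·(1+i)^n = 187,000 × 1.473449 = 275,534.9456

€275,534.95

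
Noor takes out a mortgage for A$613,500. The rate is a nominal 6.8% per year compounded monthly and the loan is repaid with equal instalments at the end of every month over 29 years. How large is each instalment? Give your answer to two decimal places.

i = 0.068/12 = 0.00566667 per month; n = 29·12 = 348.
PMT = 613500 / ( [1 − (1+0.00566667)^(−348)] / 0.00566667 ) = 613500 / 151.772631 = 4,042.2308

A$4,042.23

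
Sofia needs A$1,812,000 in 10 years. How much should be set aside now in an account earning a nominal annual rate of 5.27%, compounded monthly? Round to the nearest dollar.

A$1,070,992

With 12 periods per year: i = 0.00439167, n = 120.
PV = 1,812,000 / (1 + 0.00439167)^120 = 1,812,000 / 1.691890 = 1,070,991.6927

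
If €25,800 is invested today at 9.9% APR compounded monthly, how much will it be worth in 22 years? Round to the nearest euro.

With 12 periods per year: i = 0.00825, n = 264.
FV = 25,800 × (1 + 0.00825)^264 = 225,752.5192

€225,753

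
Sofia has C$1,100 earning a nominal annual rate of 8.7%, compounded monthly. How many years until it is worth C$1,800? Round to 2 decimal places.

5.68 years

Periodic rate i = 0.087/12 = 0.00725.
n = ln(1800/1100) / ln(1+0.00725) = ln(1.63636) / 0.007224 = 68.1737 months
= 68.1737/12 years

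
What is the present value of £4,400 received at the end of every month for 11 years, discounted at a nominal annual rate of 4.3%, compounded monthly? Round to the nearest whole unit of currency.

With 12 periods per year: i = 0.00358333, n = 132.
PV = PMT · [1 − (1+i)^(−n)] / i = 4400 · 105.025922 = 462,114.0571

£462,114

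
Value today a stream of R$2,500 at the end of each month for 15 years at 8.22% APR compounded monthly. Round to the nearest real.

R$258,159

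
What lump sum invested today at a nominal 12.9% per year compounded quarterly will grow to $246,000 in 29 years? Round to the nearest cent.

$6,192.81

i = 0.129/4 = 0.03225 per quarter; n = 29·4 = 116.
PV = FV·(1+i)^(−n) = 246,000 × 0.025174 = 6,192.8090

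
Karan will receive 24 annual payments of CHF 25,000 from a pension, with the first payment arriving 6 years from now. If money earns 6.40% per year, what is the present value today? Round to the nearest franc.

CHF 221,819

Value one period before first payment (t=5): 25000 × [1 − (1+0.064)^(−24)] / 0.064 = 25000 × 12.099498 = 302,487.4521
PV₀ = 302,487.4521 / (1+0.064)^5 = 302,487.4521 / 1.363666 = 221,819.2456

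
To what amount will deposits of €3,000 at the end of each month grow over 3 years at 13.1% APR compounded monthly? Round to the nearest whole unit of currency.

€131,432

With 12 periods per year: i = 0.0109167, n = 36.
FV = 3000 × [(1+0.0109167)^36 − 1] / 0.0109167 = 3000 × 43.810705 = 131,432.1138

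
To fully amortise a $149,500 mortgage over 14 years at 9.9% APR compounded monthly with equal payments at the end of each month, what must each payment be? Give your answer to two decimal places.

Periodic rate i = 0.099/12 = 0.00825; n = 14 × 12 = 168 periods.
Annuity-PV factor = 90.727325; PMT = 149500 / 90.727325 = 1,647.7946

$1,647.79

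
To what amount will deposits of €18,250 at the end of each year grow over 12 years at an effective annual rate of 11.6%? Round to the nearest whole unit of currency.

€429,858

Accumulation factor s(12|0.116) = 23.553850; FV = 18250 × 23.553850 = 429,857.7681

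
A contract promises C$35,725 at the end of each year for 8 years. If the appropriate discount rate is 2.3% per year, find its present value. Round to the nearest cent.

PV = 35725 × [1 − (1+0.023)^(−8)] / 0.023 = 35725 × 7.231676 = 258,351.6239

C$258,351.62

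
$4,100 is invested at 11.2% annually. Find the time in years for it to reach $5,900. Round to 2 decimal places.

n = ln(5900/4100) / ln(1+0.112) = ln(1.43902) / 0.106160 = 3.4285 years

3.43 years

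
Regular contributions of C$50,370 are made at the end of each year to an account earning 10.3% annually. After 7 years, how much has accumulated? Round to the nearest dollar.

FV = 50370 × [(1+0.103)^7 − 1] / 0.103 = 50370 × 9.575006 = 482,293.0702

C$482,293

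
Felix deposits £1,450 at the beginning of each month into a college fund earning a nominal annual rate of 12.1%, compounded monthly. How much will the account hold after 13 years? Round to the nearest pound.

Periodic rate i = 0.121/12 = 0.0100833; n = 13 × 12 = 156 periods.
Accumulation factor s(156|0.0100833) × (1+i) = 378.982621; FV = 1450 × 378.982621 = 549,524.8009
Payments are at the start of each period, so multiply by (1+i).

£549,525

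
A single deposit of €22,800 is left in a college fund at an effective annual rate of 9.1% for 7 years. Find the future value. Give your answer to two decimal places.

€41,947.69

FV = 22,800 × (1 + 0.091)^7 = 41,947.6950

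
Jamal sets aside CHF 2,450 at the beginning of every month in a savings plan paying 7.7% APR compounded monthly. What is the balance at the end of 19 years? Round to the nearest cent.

With 12 periods per year: i = 0.00641667, n = 228.
FV = PMT · [(1+i)^n − 1] / i × (1+i) = 2450 · 517.390946 = 1,267,607.8173
(Beginning-of-period payments → annuity-due factor ×(1+i).)

CHF 1,267,607.82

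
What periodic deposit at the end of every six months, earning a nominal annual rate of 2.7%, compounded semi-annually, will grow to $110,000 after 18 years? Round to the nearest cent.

$2,393.14

i = 0.027/2 = 0.0135 per half-year; n = 18·2 = 36.
PMT = 110000 / ( [(1+0.0135)^36 − 1] / 0.0135 ) = 110000 / 45.964642 = 2,393.1439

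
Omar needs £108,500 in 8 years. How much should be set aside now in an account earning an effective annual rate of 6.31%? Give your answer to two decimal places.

£66,502.32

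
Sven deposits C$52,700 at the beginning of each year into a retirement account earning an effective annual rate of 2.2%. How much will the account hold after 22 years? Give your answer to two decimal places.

Accumulation factor s(22|0.022) × (1+i) = 28.525884; FV = 52700 × 28.525884 = 1,503,314.0778
Payments are at the start of each period, so multiply by (1+i).

C$1,503,314.08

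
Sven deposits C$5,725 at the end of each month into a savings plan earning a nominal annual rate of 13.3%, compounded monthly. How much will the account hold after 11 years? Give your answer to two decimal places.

C$1,696,465.20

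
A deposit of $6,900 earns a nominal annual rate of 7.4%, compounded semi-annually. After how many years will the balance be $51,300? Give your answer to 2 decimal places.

27.61 years

Periodic rate i = 0.074/2 = 0.037.
n = ln(51300/6900) / ln(1+0.037) = ln(7.43478) / 0.036332 = 55.2178 half-years
= 55.2178/2 years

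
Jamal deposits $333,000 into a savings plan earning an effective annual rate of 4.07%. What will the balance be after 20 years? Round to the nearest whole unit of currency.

$739,529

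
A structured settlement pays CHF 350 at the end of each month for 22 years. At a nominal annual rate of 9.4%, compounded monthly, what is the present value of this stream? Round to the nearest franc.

CHF 38,986

i = 0.094/12 = 0.00783333 per month; n = 22·12 = 264.
Annuity factor a(264|0.00783333) = 111.387917; PV = 350 × 111.387917 = 38,985.7711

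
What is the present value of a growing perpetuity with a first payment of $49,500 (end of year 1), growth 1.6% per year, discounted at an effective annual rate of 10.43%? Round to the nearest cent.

PV = PMT / (i − g) = 49500 / (0.1043 − 0.016) = 49500 / 0.088300 = 560,588.9015

$560,588.90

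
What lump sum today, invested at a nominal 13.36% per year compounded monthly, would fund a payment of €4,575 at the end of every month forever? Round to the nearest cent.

€410,928.14

Periodic rate i = 0.1336/12 = 0.0111333.
PV = PMT / i = 4575 / 0.0111333 = 410,928.1437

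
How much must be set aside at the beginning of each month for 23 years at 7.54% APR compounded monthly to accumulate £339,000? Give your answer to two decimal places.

i = 0.0754/12 = 0.00628333 per month; n = 23·12 = 276.
PMT = 339000 / ( [(1+0.00628333)^276 − 1] / 0.00628333 × (1+i) ) = 339000 / 742.099819 = 456.8119

£456.81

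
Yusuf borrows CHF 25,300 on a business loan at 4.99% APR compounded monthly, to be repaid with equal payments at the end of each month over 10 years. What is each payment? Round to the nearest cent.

CHF 268.22

i = 0.0499/12 = 0.00415833 per month; n = 10·12 = 120.
Annuity-PV factor = 94.324813; PMT = 25300 / 94.324813 = 268.2221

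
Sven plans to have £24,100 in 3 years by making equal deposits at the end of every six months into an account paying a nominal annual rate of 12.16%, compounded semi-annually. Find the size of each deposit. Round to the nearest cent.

£3,448.08

Periodic rate i = 0.1216/2 = 0.0608; n = 3 × 2 = 6 periods.
PMT = 24100 / ( [(1+0.0608)^6 − 1] / 0.0608 ) = 24100 / 6.989387 = 3,448.0850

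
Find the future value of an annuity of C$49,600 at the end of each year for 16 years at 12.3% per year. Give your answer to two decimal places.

C$2,176,943.78

FV = PMT · [(1+i)^n − 1] / i = 49600 · 43.889995 = 2,176,943.7750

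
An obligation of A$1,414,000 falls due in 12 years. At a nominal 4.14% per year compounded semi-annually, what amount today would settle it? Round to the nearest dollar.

A$864,758

With 2 periods per year: i = 0.0207, n = 24.
PV = 1,414,000 / (1 + 0.0207)^24 = 1,414,000 / 1.635139 = 864,758.1325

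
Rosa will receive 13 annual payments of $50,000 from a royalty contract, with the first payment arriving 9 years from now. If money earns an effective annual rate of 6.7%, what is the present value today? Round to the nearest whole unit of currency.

Value one period before first payment (t=8): 50000 × [1 − (1+0.067)^(−13)] / 0.067 = 50000 × 8.501636 = 425,081.8119
PV₀ = 425,081.8119 / (1+0.067)^8 = 425,081.8119 / 1.680023 = 253,021.3495

$253,021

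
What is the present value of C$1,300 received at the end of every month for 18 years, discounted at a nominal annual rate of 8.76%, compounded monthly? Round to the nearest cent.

With 12 periods per year: i = 0.0073, n = 216.
PV = PMT · [1 − (1+i)^(−n)] / i = 1300 · 108.517512 = 141,072.7650

C$141,072.76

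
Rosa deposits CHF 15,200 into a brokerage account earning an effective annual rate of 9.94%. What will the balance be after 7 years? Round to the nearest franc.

CHF 29,508

15,200 × (1+0.0994)^7 = 15,200 × 1.941289 = 29,507.5884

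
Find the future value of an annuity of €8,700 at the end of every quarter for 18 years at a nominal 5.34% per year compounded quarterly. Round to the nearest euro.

With 4 periods per year: i = 0.01335, n = 72.
FV = PMT · [(1+i)^n − 1] / i = 8700 · 119.719565 = 1,041,560.2187

€1,041,560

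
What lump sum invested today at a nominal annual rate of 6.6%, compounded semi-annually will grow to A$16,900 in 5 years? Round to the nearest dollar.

Periodic rate i = 0.066/2 = 0.033; n = 5 × 2 = 10 periods.
PV = FV·(1+i)^(−n) = 16,900 × 0.722764 = 12,214.7193

A$12,215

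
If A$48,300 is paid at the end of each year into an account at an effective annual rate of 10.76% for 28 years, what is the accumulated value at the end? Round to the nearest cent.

A$7,400,893.29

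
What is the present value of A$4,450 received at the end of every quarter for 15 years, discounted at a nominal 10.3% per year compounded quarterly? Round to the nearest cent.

A$135,223.90

Periodic rate i = 0.103/4 = 0.02575; n = 15 × 4 = 60 periods.
Annuity factor a(60|0.02575) = 30.387393; PV = 4450 × 30.387393 = 135,223.8969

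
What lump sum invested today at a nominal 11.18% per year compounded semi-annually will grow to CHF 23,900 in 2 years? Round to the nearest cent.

CHF 19,226.79

Periodic rate i = 0.1118/2 = 0.0559; n = 2 × 2 = 4 periods.
PV = 23,900 / (1 + 0.0559)^4 = 23,900 / 1.243057 = 19,226.7882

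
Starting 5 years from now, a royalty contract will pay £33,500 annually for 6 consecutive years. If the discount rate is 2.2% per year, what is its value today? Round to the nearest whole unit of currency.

PV at t=4 (ordinary 6-year annuity): 33500 × a(6|0.022) = 33500 × 5.563819 = 186,387.9395
Discount back 4 years: 186,387.9395 × (1+0.022)^(−4) = 186,387.9395 × 0.916635 = 170,849.7014

£170,850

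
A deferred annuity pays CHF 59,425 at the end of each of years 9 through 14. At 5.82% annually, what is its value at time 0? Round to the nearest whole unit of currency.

PV at t=8 (ordinary 6-year annuity): 59425 × a(6|0.0582) = 59425 × 4.945257 = 293,871.8994
PV₀ = 293,871.8994 / (1+0.0582)^8 = 293,871.8994 / 1.572324 = 186,902.8838

CHF 186,903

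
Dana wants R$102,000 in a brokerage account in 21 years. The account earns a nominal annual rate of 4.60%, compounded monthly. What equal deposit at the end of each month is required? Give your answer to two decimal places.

R$240.98

i = 0.046/12 = 0.00383333 per month; n = 21·12 = 252.
PMT = 102000 / ( [(1+0.00383333)^252 − 1] / 0.00383333 ) = 102000 / 423.278080 = 240.9763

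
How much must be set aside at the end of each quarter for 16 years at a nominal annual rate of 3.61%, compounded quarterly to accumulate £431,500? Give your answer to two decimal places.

£5,011.01

Periodic rate i = 0.0361/4 = 0.009025; n = 16 × 4 = 64 periods.
PMT = 431500 / ( [(1+0.009025)^64 − 1] / 0.009025 ) = 431500 / 86.110449 = 5,011.0063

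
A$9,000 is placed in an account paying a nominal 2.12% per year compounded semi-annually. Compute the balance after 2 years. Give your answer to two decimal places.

A$9,387.71

Periodic rate i = 0.0212/2 = 0.0106; n = 2 × 2 = 4 periods.
9,000 × (1+0.0106)^4 = 9,000 × 1.043079 = 9,387.7104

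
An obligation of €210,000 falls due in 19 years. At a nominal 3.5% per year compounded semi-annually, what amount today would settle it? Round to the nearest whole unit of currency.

€108,620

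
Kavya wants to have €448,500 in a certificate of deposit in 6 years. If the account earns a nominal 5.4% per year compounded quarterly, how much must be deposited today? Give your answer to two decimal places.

€325,081.59

Periodic rate i = 0.054/4 = 0.0135; n = 6 × 4 = 24 periods.
PV = 448,500 / (1 + 0.0135)^24 = 448,500 / 1.379654 = 325,081.5896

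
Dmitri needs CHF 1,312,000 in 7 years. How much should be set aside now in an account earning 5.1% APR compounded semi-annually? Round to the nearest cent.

CHF 922,219.98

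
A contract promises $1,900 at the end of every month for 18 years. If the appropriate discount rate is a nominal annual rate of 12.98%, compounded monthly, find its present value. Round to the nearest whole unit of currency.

i = 0.1298/12 = 0.0108167 per month; n = 18·12 = 216.
Annuity factor a(216|0.0108167) = 83.399488; PV = 1900 × 83.399488 = 158,459.0281

$158,459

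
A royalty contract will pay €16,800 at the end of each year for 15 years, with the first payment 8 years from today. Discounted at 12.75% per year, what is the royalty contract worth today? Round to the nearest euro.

Value one period before first payment (t=7): 16800 × [1 − (1+0.1275)^(−15)] / 0.1275 = 16800 × 6.546730 = 109,985.0588
PV₀ = 109,985.0588 / (1+0.1275)^7 = 109,985.0588 / 2.316412 = 47,480.7792

€47,481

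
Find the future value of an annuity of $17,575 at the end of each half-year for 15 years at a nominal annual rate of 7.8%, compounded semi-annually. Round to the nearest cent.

With 2 periods per year: i = 0.039, n = 30.
FV = PMT · [(1+i)^n − 1] / i = 17575 · 55.157199 = 969,387.7772

$969,387.78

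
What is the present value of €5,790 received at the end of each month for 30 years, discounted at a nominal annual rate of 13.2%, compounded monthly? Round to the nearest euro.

€516,110

With 12 periods per year: i = 0.011, n = 360.
PV = PMT · [1 − (1+i)^(−n)] / i = 5790 · 89.138202 = 516,110.1900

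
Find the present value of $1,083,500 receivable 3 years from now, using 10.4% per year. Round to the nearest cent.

$805,233.24

PV = FV·(1+i)^(−n) = 1,083,500 × 0.743178 = 805,233.2423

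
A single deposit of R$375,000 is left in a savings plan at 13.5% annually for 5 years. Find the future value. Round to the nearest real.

FV = PV·(1+i)^n = 375,000 × 1.883559 = 706,334.7538

R$706,335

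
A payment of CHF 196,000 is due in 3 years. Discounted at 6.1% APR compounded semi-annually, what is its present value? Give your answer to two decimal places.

CHF 163,669.63

i = 0.061/2 = 0.0305 per half-year; n = 3·2 = 6.
PV = FV·(1+i)^(−n) = 196,000 × 0.835049 = 163,669.6278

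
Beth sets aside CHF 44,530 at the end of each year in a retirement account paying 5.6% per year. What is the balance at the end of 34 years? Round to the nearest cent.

CHF 4,275,170.82

FV = 44530 × [(1+0.056)^34 − 1] / 0.056 = 44530 × 96.006531 = 4,275,170.8176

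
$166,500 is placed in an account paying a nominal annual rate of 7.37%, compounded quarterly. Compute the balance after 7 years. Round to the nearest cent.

Periodic rate i = 0.0737/4 = 0.018425; n = 7 × 4 = 28 periods.
FV = 166,500 × (1 + 0.018425)^28 = 277,605.2568

$277,605.26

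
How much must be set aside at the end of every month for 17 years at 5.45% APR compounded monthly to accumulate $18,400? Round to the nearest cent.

With 12 periods per year: i = 0.00454167, n = 204.
PMT = 18400 / ( [(1+0.00454167)^204 − 1] / 0.00454167 ) = 18400 / 334.758539 = 54.9650

$54.96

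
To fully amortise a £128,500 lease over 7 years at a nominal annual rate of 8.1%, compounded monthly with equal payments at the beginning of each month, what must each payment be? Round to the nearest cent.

£1,995.77

With 12 periods per year: i = 0.00675, n = 84.
Annuity-PV factor × (1+i) = 64.386333; PMT = 128500 / 64.386333 = 1,995.7652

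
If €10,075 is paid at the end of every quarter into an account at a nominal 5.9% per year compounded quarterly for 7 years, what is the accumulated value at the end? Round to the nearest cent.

i = 0.059/4 = 0.01475 per quarter; n = 7·4 = 28.
Accumulation factor s(28|0.01475) = 34.358868; FV = 10075 × 34.358868 = 346,165.5913

€346,165.59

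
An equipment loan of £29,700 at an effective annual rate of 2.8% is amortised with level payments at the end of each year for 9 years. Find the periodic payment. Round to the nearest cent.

Annuity-PV factor = 7.859236; PMT = 29700 / 7.859236 = 3,778.9932

£3,778.99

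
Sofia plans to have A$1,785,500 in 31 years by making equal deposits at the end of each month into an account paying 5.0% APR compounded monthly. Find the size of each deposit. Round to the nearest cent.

i = 0.05/12 = 0.00416667 per month; n = 31·12 = 372.
PMT = 1.7855e+06 / ( [(1+0.00416667)^372 − 1] / 0.00416667 ) = 1.7855e+06 / 887.117422 = 2,012.6986

A$2,012.70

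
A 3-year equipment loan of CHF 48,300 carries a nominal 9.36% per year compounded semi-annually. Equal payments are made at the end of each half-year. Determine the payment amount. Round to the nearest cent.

i = 0.0936/2 = 0.0468 per half-year; n = 3·2 = 6.
Annuity-PV factor = 5.128051; PMT = 48300 / 5.128051 = 9,418.7832

CHF 9,418.78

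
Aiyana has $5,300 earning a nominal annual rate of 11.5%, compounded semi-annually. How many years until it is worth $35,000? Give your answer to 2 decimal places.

16.88 years

Periodic rate i = 0.115/2 = 0.0575.
n = ln(35000/5300) / ln(1+0.0575) = ln(6.60377) / 0.055908 = 33.7636 half-years
= 33.7636/2 years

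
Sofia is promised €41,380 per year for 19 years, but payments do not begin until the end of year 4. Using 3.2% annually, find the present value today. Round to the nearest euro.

Value one period before first payment (t=3): 41380 × [1 − (1+0.032)^(−19)] / 0.032 = 41380 × 14.073457 = 582,359.6307
Discount back 3 years: 582,359.6307 × (1+0.032)^(−3) = 582,359.6307 × 0.909831 = 529,849.0623

€529,849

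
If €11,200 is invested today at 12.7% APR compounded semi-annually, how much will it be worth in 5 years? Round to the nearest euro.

i = 0.127/2 = 0.0635 per half-year; n = 5·2 = 10.
FV = 11,200 × (1 + 0.0635)^10 = 20,729.6975

€20,730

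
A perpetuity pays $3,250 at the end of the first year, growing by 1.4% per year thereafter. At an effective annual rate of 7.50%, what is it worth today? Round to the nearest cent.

$53,278.69

PV = PMT / (i − g) = 3250 / (0.075 − 0.014) = 3250 / 0.061000 = 53,278.6885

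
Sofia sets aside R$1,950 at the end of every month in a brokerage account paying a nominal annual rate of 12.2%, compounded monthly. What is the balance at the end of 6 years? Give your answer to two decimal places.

R$205,529.55

i = 0.122/12 = 0.0101667 per month; n = 6·12 = 72.
FV = PMT · [(1+i)^n − 1] / i = 1950 · 105.399769 = 205,529.5488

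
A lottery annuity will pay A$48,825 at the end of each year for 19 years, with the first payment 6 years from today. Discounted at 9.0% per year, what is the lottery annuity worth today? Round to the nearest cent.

Value one period before first payment (t=5): 48825 × [1 − (1+0.09)^(−19)] / 0.09 = 48825 × 8.950115 = 436,989.3541
PV₀ = 436,989.3541 / (1+0.09)^5 = 436,989.3541 / 1.538624 = 284,013.0967

A$284,013.10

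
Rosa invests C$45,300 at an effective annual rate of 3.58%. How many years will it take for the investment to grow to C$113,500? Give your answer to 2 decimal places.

(1+i)^n = 113500/45300 = 2.50552, so n = ln 2.50552 / ln 1.0358 = 26.1129 years

26.11 years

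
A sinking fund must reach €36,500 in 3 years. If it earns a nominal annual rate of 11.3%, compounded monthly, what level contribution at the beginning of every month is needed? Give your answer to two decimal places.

€848.46

i = 0.113/12 = 0.00941667 per month; n = 3·12 = 36.
FV-annuity factor × (1+i) = 43.019249; PMT = 36500 / 43.019249 = 848.4574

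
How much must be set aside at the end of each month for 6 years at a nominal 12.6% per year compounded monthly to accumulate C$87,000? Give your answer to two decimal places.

C$814.63

Periodic rate i = 0.126/12 = 0.0105; n = 6 × 12 = 72 periods.
FV-annuity factor = 106.796428; PMT = 87000 / 106.796428 = 814.6340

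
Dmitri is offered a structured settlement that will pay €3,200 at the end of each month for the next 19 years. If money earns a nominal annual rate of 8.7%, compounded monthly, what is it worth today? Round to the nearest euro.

Periodic rate i = 0.087/12 = 0.00725; n = 19 × 12 = 228 periods.
PV = PMT · [1 − (1+i)^(−n)] / i = 3200 · 111.362778 = 356,360.8903

€356,361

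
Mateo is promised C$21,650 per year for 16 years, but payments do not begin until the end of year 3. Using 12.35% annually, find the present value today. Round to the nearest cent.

Value one period before first payment (t=2): 21650 × [1 − (1+0.1235)^(−16)] / 0.1235 = 21650 × 6.840662 = 148,100.3360
PV₀ = 148,100.3360 / (1+0.1235)^2 = 148,100.3360 / 1.262252 = 117,330.2214

C$117,330.22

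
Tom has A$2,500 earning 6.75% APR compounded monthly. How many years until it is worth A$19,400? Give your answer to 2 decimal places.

Periodic rate i = 0.0675/12 = 0.005625.
n = ln(19400/2500) / ln(1+0.005625) = ln(7.76000) / 0.005609 = 365.2871 months
= 365.2871/12 years

30.44 years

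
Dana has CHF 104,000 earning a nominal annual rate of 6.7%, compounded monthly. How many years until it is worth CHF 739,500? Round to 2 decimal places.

29.36 years

Periodic rate i = 0.067/12 = 0.00558333.
(1+i)^n = 739500/104000 = 7.11058, so n = ln 7.11058 / ln 1.00558 = 352.3082 months
= 352.3082/12 years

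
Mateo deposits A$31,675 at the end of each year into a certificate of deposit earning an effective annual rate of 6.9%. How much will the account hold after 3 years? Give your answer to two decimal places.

Accumulation factor s(3|0.069) = 3.211761; FV = 31675 × 3.211761 = 101,732.5297

A$101,732.53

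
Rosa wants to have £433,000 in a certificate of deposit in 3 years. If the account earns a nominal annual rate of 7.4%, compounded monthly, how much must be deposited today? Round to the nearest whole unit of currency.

£347,033

With 12 periods per year: i = 0.00616667, n = 36.
Discount factor = (1+0.00616667)^(−36) = 0.801462; PV = 433,000 × 0.801462 = 347,032.8440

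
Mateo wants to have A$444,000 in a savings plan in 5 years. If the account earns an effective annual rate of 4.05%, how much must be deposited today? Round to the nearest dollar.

A$364,060

Discount factor = (1+0.0405)^(−5) = 0.819954; PV = 444,000 × 0.819954 = 364,059.6501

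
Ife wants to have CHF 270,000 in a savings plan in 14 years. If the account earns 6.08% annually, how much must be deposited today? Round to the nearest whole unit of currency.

PV = FV·(1+i)^(−n) = 270,000 × 0.437654 = 118,166.5645

CHF 118,167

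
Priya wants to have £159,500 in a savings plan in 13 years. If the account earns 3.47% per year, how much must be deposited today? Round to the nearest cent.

£102,370.03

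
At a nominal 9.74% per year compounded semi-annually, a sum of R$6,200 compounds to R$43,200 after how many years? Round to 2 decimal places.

Periodic rate i = 0.0974/2 = 0.0487.
n = ln(43200/6200) / ln(1+0.0487) = ln(6.96774) / 0.047551 = 40.8252 half-years
= 40.8252/2 years

20.41 years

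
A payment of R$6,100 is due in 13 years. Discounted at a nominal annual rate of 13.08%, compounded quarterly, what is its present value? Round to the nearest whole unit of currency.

With 4 periods per year: i = 0.0327, n = 52.
PV = FV·(1+i)^(−n) = 6,100 × 0.187648 = 1,144.6498

R$1,145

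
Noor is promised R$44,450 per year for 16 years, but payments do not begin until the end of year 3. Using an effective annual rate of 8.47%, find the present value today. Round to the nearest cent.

R$324,580.30

Value one period before first payment (t=2): 44450 × [1 − (1+0.0847)^(−16)] / 0.0847 = 44450 × 8.591513 = 381,892.7686
Discount back 2 years: 381,892.7686 × (1+0.0847)^(−2) = 381,892.7686 × 0.849925 = 324,580.2979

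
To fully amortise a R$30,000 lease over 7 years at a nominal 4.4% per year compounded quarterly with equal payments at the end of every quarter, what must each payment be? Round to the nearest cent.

R$1,250.72

i = 0.044/4 = 0.011 per quarter; n = 7·4 = 28.
Annuity-PV factor = 23.986159; PMT = 30000 / 23.986159 = 1,250.7213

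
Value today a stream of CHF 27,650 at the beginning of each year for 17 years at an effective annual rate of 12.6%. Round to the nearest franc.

CHF 214,231

PV = 27650 × [1 − (1+0.126)^(−17)] / 0.126 × (1+i) = 27650 × 7.747964 = 214,231.2072
(annuity-due: payments at period start, so ×(1+i).)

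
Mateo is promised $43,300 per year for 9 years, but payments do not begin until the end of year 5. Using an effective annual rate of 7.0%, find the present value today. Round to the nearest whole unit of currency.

$215,220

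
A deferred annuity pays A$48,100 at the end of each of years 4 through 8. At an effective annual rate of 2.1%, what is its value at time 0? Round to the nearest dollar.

PV at t=3 (ordinary 5-year annuity): 48100 × a(5|0.021) = 48100 × 4.699810 = 226,060.8805
Discount back 3 years: 226,060.8805 × (1+0.021)^(−3) = 226,060.8805 × 0.939556 = 212,396.9072

A$212,397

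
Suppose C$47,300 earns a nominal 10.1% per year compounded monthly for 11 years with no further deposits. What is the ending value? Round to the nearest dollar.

C$143,002

With 12 periods per year: i = 0.00841667, n = 132.
FV = 47,300 × (1 + 0.00841667)^132 = 143,002.3276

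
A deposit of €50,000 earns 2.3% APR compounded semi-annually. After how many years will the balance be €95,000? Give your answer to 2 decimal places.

Periodic rate i = 0.023/2 = 0.0115.
n = ln(95000/50000) / ln(1+0.0115) = ln(1.90000) / 0.011434 = 56.1337 half-years
= 56.1337/2 years

28.07 years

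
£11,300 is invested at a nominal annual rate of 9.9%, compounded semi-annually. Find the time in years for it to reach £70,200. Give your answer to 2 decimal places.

18.90 years

Periodic rate i = 0.099/2 = 0.0495.
(1+i)^n = 70200/11300 = 6.21239, so n = ln 6.21239 / ln 1.0495 = 37.8058 half-years
= 37.8058/2 years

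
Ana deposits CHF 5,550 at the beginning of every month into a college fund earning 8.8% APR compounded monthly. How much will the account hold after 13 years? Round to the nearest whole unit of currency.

CHF 1,620,965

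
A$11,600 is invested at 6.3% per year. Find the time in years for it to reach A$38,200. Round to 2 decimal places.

19.51 years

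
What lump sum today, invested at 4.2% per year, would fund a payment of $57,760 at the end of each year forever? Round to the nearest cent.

$1,375,238.10

PV = PMT / i = 57760 / 0.042 = 1,375,238.0952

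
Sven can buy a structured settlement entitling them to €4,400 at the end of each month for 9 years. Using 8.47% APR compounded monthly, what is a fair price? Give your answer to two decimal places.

i = 0.0847/12 = 0.00705833 per month; n = 9·12 = 108.
Annuity factor a(108|0.00705833) = 75.394131; PV = 4400 × 75.394131 = 331,734.1753

€331,734.18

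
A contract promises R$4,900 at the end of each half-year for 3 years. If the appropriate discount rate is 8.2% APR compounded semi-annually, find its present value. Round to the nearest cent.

With 2 periods per year: i = 0.041, n = 6.
PV = PMT · [1 − (1+i)^(−n)] / i = 4900 · 5.225114 = 25,603.0588

R$25,603.06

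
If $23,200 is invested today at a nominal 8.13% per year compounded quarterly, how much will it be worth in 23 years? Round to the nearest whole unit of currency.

$147,718

Periodic rate i = 0.0813/4 = 0.020325; n = 23 × 4 = 92 periods.
FV = PV·(1+i)^n = 23,200 × 6.367142 = 147,717.7039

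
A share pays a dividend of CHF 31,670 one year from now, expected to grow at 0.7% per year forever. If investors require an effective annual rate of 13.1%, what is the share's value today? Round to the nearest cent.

CHF 255,403.23

PV = D₁/(r − g) = 31670/(0.131 − 0.007) = 255,403.2258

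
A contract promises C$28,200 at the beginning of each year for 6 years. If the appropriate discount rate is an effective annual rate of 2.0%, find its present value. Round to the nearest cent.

PV = PMT · [1 − (1+i)^(−n)] / i × (1+i) = 28200 · 5.713460 = 161,119.5581
Payments are at the start of each period, so multiply by (1+i).

C$161,119.56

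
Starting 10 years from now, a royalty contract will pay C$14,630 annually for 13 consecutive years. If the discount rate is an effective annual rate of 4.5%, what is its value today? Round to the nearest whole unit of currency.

C$95,324

Value one period before first payment (t=9): 14630 × [1 − (1+0.045)^(−13)] / 0.045 = 14630 × 9.682852 = 141,660.1309
PV₀ = 141,660.1309 / (1+0.045)^9 = 141,660.1309 / 1.486095 = 95,323.7293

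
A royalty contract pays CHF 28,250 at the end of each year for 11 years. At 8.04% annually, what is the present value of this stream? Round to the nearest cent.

PV = 28250 × [1 − (1+0.0804)^(−11)] / 0.0804 = 28250 × 7.125131 = 201,284.9620

CHF 201,284.96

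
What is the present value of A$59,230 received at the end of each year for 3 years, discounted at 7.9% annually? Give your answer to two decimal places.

A$152,917.30

PV = PMT · [1 − (1+i)^(−n)] / i = 59230 · 2.581754 = 152,917.2996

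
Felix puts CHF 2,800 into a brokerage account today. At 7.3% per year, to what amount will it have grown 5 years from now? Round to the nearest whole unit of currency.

CHF 3,983

2,800 × (1+0.073)^5 = 2,800 × 1.422324 = 3,982.5079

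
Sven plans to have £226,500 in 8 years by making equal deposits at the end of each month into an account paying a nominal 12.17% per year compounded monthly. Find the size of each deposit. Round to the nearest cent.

£1,405.37

With 12 periods per year: i = 0.0101417, n = 96.
FV-annuity factor = 161.167519; PMT = 226500 / 161.167519 = 1,405.3700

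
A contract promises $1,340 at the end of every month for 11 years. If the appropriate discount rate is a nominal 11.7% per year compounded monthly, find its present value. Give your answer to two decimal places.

i = 0.117/12 = 0.00975 per month; n = 11·12 = 132.
Annuity factor a(132|0.00975) = 74.069302; PV = 1340 × 74.069302 = 99,252.8647

$99,252.86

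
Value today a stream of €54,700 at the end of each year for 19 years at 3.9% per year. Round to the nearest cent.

€724,567.82

PV = PMT · [1 − (1+i)^(−n)] / i = 54700 · 13.246212 = 724,567.8152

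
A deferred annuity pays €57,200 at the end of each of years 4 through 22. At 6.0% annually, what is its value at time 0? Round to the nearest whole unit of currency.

€535,882

Value one period before first payment (t=3): 57200 × [1 − (1+0.06)^(−19)] / 0.06 = 57200 × 11.158116 = 638,244.2633
Discount back 3 years: 638,244.2633 × (1+0.06)^(−3) = 638,244.2633 × 0.839619 = 535,882.1908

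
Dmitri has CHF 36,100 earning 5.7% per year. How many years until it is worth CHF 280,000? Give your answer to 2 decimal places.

36.95 years

(1+i)^n = 280000/36100 = 7.75623, so n = ln 7.75623 / ln 1.057 = 36.9533 years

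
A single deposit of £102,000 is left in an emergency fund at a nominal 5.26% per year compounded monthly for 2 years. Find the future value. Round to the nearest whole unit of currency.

Periodic rate i = 0.0526/12 = 0.00438333; n = 2 × 12 = 24 periods.
FV = 102,000 × (1 + 0.00438333)^24 = 113,289.0958

£113,289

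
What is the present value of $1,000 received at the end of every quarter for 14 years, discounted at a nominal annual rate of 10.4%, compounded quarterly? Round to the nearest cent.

$29,325.15

With 4 periods per year: i = 0.026, n = 56.
Annuity factor a(56|0.026) = 29.325152; PV = 1000 × 29.325152 = 29,325.1523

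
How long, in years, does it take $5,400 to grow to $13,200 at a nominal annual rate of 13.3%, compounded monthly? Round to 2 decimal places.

6.76 years

Periodic rate i = 0.133/12 = 0.0110833.
n = ln(13200/5400) / ln(1+0.0110833) = ln(2.44444) / 0.011022 = 81.0913 months
= 81.0913/12 years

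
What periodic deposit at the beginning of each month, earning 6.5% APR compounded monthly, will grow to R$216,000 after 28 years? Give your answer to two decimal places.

R$226.33

i = 0.065/12 = 0.00541667 per month; n = 28·12 = 336.
FV-annuity factor × (1+i) = 954.363785; PMT = 216000 / 954.363785 = 226.3288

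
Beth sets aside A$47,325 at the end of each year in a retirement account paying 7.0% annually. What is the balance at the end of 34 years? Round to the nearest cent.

A$6,069,846.04

FV = PMT · [(1+i)^n − 1] / i = 47325 · 128.258765 = 6,069,846.0449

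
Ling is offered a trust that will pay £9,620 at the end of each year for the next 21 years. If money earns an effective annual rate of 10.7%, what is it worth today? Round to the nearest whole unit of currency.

PV = 9620 × [1 − (1+0.107)^(−21)] / 0.107 = 9620 × 8.240403 = 79,272.6743

£79,273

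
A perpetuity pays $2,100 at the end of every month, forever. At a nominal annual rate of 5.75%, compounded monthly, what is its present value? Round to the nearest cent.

$438,260.87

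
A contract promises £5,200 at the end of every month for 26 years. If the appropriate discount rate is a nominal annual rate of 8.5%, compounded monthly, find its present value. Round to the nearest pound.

£652,955

Periodic rate i = 0.085/12 = 0.00708333; n = 26 × 12 = 312 periods.
Annuity factor a(312|0.00708333) = 125.568199; PV = 5200 × 125.568199 = 652,954.6359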